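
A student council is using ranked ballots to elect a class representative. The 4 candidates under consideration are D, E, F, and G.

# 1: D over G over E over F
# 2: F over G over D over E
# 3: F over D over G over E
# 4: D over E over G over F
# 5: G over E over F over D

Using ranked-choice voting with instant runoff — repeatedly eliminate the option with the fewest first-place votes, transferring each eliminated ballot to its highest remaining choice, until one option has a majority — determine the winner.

F

Round 1: D 2, F 2, G 1, E 0. E has the fewest and is eliminated.
Round 2: D 2, F 2, G 1. G has the fewest and is eliminated.
Round 3: F 3, D 2. F has a majority.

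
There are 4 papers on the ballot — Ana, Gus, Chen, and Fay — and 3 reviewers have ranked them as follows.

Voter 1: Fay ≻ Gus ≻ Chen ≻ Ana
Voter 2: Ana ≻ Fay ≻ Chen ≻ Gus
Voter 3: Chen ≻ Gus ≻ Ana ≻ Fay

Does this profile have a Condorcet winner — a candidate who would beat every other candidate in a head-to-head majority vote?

Head-to-head results (3 voters total):
Ana vs Gus: Gus wins 2–1.
Ana vs Chen: Chen wins 2–1.
Ana vs Fay: Ana wins 2–1.
Gus vs Chen: Chen wins 2–1.
Gus vs Fay: Fay wins 2–1.
Chen vs Fay: Fay wins 2–1.
No candidate beats all others: Ana beats Fay beats Gus beats Ana, a majority cycle.

No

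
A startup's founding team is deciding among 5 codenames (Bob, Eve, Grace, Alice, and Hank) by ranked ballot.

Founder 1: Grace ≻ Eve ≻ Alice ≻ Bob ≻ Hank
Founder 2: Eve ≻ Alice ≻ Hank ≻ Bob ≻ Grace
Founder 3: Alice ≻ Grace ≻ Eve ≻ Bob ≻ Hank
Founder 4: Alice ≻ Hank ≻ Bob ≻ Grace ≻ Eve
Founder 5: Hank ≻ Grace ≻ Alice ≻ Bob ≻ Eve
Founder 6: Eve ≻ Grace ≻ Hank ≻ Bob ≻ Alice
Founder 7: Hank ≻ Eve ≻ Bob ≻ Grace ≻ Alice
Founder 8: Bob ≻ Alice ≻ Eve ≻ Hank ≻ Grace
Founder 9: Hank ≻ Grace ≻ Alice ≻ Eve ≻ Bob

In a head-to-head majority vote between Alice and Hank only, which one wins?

Ballots ranking Alice above Hank: 5.
Ballots ranking Hank above Alice: 4.
Alice wins the head-to-head, 5–4.

Alice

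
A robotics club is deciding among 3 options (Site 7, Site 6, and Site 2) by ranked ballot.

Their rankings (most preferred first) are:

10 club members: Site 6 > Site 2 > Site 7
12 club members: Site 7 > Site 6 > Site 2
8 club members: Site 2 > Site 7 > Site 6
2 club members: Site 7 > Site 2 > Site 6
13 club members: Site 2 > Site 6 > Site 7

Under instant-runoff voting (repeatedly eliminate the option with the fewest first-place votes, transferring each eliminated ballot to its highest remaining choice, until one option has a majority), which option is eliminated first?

Round 1: Site 2 21, Site 7 14, Site 6 10. Site 6 has the fewest and is eliminated.
Round 2: Site 2 31, Site 7 14. Site 2 has a majority.

Site 6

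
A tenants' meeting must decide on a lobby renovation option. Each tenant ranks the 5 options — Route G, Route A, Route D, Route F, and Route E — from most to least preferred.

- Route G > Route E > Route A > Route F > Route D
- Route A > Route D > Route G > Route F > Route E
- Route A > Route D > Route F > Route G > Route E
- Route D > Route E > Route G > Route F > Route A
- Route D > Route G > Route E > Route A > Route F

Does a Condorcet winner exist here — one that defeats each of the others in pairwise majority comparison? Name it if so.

None — there is no Condorcet winner

Head-to-head results (5 voters total):
Route G vs Route A: Route G wins 3–2.
Route G vs Route D: Route D wins 4–1.
Route G vs Route F: Route G wins 4–1.
Route G vs Route E: Route G wins 4–1.
Route A vs Route D: Route A wins 3–2.
Route A vs Route F: Route A wins 4–1.
Route A vs Route E: Route E wins 3–2.
Route D vs Route F: Route D wins 4–1.
Route D vs Route E: Route D wins 4–1.
Route F vs Route E: Route E wins 3–2.
No candidate beats all others: Route G beats Route A beats Route D beats Route G, a majority cycle.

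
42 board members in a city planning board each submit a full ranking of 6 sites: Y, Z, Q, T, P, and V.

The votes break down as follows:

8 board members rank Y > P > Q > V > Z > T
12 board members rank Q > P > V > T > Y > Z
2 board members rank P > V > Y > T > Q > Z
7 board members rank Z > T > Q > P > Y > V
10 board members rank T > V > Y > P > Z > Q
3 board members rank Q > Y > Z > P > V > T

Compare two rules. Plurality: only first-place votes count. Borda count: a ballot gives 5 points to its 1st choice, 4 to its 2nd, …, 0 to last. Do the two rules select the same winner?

No

Plurality first-place counts: Y 8, Z 7, Q 15, T 10, P 2, V 0 → Q.
Borda totals: Y 107, Z 62, Q 122, T 106, P 130, V 103 → P.
The two rules disagree: plurality picks Q, Borda picks P.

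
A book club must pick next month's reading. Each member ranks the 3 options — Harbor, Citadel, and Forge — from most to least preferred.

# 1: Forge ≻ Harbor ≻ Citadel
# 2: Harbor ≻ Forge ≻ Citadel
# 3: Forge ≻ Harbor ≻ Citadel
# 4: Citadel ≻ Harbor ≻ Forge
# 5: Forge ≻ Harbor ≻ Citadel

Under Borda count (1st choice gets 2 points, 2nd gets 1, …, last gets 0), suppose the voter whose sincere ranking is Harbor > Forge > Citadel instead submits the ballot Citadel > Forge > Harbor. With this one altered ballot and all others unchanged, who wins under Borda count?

Forge

Borda totals with the altered ballot: Harbor 4, Citadel 4, Forge 7.
The winner is unchanged: still Forge.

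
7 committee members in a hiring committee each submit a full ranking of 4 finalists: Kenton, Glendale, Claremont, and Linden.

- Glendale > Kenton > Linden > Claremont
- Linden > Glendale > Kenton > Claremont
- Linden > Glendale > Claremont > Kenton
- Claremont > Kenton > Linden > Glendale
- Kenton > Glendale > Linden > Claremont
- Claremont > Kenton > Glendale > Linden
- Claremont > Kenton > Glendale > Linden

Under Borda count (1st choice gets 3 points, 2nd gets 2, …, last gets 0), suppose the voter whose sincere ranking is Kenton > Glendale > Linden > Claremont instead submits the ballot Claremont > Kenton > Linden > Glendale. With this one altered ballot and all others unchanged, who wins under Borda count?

Claremont

Borda totals with the altered ballot: Kenton 11, Glendale 9, Claremont 13, Linden 9.
The switch changes the winner from Kenton to Claremont.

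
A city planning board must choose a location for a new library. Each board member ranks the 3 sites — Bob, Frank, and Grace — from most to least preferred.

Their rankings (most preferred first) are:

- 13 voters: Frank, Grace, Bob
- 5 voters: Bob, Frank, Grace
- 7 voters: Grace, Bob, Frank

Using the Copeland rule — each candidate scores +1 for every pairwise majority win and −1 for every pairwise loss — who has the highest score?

Pairwise results:
  Bob vs Frank: Frank wins 13–12.
  Bob vs Grace: Grace wins 20–5.
  Frank vs Grace: Frank wins 18–7.
Copeland scores (wins − losses):
  Bob: 0 − 2 = -2
  Frank: 2 − 0 = 2
  Grace: 1 − 1 = 0
Frank has the best Copeland score.

Frank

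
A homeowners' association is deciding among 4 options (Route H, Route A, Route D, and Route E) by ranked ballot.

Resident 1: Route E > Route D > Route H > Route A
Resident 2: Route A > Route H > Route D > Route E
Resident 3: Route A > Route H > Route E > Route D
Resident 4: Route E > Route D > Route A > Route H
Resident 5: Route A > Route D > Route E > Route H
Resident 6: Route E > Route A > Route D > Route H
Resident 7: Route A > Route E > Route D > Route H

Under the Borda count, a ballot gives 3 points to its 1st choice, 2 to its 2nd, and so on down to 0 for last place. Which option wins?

Borda scores:
  Route H: 1 + 2 + 2 + 0 + 0 + 0 + 0 = 5
  Route A: 0 + 3 + 3 + 1 + 3 + 2 + 3 = 15
  Route D: 2 + 1 + 0 + 2 + 2 + 1 + 1 = 9
  Route E: 3 + 0 + 1 + 3 + 1 + 3 + 2 = 13
Route A has the highest total.

Route A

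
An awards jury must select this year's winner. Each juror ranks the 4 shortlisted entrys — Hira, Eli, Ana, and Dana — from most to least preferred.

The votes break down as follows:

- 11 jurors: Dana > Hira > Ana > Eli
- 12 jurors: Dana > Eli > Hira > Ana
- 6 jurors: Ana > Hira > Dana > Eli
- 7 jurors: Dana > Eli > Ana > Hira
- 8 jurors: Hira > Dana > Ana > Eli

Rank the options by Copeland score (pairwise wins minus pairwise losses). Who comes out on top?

Pairwise results:
  Hira vs Eli: Hira wins 25–19.
  Hira vs Ana: Hira wins 31–13.
  Hira vs Dana: Dana wins 30–14.
  Eli vs Ana: Ana wins 25–19.
  Eli vs Dana: Dana wins 44–0.
  Ana vs Dana: Dana wins 38–6.
Copeland scores (wins − losses):
  Hira: 2 − 1 = 1
  Eli: 0 − 3 = -3
  Ana: 1 − 2 = -1
  Dana: 3 − 0 = 3
Dana has the best Copeland score.

Dana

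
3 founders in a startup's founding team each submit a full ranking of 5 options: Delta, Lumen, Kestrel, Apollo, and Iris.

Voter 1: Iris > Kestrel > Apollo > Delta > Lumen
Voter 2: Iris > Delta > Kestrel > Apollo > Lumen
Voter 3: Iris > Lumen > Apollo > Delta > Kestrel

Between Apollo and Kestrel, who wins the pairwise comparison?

Kestrel

Ballots ranking Apollo above Kestrel: 1.
Ballots ranking Kestrel above Apollo: 2.
Kestrel wins the head-to-head, 2–1.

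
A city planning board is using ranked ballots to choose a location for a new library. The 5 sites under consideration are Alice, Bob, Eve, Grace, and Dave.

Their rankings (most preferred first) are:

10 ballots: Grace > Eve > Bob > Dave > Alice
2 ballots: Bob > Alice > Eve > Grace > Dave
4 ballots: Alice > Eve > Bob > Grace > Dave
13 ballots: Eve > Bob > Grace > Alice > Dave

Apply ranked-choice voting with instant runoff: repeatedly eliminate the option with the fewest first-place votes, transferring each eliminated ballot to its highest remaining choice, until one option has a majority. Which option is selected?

Eve

Round 1: Eve 13, Grace 10, Alice 4, Bob 2, Dave 0. Dave has the fewest and is eliminated.
Round 2: Eve 13, Grace 10, Alice 4, Bob 2. Bob has the fewest and is eliminated.
Round 3: Eve 13, Grace 10, Alice 6. Alice has the fewest and is eliminated.
Round 4: Eve 19, Grace 10. Eve has a majority.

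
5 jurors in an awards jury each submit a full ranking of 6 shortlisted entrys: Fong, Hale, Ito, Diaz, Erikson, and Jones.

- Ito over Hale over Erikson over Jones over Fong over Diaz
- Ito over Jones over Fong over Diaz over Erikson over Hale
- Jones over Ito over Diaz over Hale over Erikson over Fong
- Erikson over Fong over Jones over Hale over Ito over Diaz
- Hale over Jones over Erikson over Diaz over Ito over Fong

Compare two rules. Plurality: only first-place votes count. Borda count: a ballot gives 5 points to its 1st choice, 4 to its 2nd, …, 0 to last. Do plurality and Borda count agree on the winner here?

No

Plurality first-place counts: Fong 0, Hale 1, Ito 2, Diaz 0, Erikson 1, Jones 1 → Ito.
Borda totals: Fong 8, Hale 13, Ito 16, Diaz 7, Erikson 13, Jones 18 → Jones.
The two rules disagree: plurality picks Ito, Borda picks Jones.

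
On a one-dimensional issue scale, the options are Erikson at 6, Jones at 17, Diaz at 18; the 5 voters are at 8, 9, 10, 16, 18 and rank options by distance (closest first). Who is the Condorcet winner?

Erikson

With single-peaked preferences on a line, the Condorcet winner is the candidate closest to the median voter.
The median voter (position 10) is closest to Erikson at 6.
Check: Erikson vs Jones — voters closer to Erikson: 3 of 5.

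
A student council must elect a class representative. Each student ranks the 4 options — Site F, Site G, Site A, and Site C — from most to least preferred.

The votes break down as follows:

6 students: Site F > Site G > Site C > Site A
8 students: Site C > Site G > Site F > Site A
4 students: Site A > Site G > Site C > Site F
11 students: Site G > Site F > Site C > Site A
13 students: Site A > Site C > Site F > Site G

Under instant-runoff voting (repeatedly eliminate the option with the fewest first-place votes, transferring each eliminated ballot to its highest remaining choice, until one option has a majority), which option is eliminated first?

Round 1: Site A 17, Site G 11, Site C 8, Site F 6. Site F has the fewest and is eliminated.
Round 2: Site G 17, Site A 17, Site C 8. Site C has the fewest and is eliminated.
Round 3: Site G 25, Site A 17. Site G has a majority.

Site F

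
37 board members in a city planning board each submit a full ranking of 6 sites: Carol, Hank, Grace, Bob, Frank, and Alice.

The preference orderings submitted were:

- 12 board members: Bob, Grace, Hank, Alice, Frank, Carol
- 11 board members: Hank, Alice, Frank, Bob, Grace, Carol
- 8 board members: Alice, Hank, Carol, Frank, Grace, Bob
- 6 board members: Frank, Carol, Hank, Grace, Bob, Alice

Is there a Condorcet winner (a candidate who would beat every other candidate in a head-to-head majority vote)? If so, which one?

Hank

Head-to-head results (37 voters total):
Carol vs Hank: Hank wins 31–6.
Carol vs Grace: Grace wins 23–14.
Carol vs Bob: Bob wins 23–14.
Carol vs Frank: Frank wins 29–8.
Carol vs Alice: Alice wins 31–6.
Hank vs Grace: Hank wins 25–12.
Hank vs Bob: Hank wins 25–12.
Hank vs Frank: Hank wins 31–6.
Hank vs Alice: Hank wins 29–8.
Grace vs Bob: Bob wins 23–14.
Grace vs Frank: Frank wins 25–12.
Grace vs Alice: Alice wins 19–18.
Bob vs Frank: Frank wins 25–12.
Bob vs Alice: Alice wins 19–18.
Frank vs Alice: Alice wins 31–6.
Hank beats each rival — Carol (31–6), Grace (25–12), Bob (25–12), Frank (31–6), Alice (29–8) — so Hank is the Condorcet winner.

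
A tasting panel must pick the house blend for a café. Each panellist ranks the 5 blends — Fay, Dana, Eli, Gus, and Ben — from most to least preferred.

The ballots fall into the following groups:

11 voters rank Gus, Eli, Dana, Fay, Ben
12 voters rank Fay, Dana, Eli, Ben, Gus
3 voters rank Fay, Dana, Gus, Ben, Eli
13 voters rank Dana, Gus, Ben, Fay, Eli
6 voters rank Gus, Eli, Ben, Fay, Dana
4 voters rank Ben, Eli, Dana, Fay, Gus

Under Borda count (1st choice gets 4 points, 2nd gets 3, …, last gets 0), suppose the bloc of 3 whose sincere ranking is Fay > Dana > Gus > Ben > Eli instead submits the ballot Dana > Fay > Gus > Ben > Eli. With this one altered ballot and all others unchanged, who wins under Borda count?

Borda totals with the altered ballot: Fay 91, Dana 130, Eli 87, Gus 113, Ben 69.
The winner is unchanged: still Dana.

Dana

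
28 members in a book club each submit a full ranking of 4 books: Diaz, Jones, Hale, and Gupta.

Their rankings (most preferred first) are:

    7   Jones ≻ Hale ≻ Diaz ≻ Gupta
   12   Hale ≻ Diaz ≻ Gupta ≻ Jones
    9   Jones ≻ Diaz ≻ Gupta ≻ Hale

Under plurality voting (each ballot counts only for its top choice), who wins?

Jones

First-place vote totals:
  Diaz: 0
  Jones: 16
  Hale: 12
  Gupta: 0
Jones has the most first-place votes.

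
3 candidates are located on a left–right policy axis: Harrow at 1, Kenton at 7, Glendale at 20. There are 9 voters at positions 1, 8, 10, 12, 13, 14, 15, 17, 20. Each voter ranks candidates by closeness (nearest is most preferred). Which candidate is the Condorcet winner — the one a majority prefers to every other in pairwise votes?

Kenton

With single-peaked preferences on a line, the Condorcet winner is the candidate closest to the median voter.
The median voter (position 13) is closest to Kenton at 7.
Check: Kenton vs Harrow — voters closer to Kenton: 8 of 9.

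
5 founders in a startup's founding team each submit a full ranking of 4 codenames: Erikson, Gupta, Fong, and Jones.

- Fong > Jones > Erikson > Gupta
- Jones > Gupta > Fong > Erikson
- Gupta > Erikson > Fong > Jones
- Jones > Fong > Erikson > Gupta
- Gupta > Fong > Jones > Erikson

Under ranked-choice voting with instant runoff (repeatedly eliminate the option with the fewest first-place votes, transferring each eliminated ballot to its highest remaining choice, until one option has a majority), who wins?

Jones

Round 1: Gupta 2, Jones 2, Fong 1, Erikson 0. Erikson has the fewest and is eliminated.
Round 2: Gupta 2, Jones 2, Fong 1. Fong has the fewest and is eliminated.
Round 3: Jones 3, Gupta 2. Jones has a majority.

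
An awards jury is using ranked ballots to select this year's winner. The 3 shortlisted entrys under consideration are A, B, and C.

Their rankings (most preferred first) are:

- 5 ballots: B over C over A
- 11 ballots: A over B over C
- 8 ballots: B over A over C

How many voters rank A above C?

19

Ballots ranking A above C: 11+8 = 19.
Ballots ranking C above A: 5.
So 19 of 24 voters prefer A to C.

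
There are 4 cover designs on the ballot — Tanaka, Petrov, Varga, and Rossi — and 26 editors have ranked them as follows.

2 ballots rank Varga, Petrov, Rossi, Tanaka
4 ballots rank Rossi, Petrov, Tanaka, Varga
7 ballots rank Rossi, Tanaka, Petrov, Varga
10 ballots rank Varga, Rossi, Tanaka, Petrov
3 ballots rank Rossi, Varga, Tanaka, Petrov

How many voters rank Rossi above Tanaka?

Ballots ranking Rossi above Tanaka: 2+4+7+10+3 = 26.
Ballots ranking Tanaka above Rossi: 0.
So 26 of 26 voters prefer Rossi to Tanaka.

26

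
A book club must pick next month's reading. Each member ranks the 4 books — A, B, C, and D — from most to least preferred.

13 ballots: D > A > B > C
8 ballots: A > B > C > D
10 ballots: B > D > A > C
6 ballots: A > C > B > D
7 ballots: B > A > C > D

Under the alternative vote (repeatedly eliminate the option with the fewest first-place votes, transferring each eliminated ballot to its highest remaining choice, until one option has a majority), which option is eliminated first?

C

Round 1: B 17, A 14, D 13, C 0. C has the fewest and is eliminated.
Round 2: B 17, A 14, D 13. D has the fewest and is eliminated.
Round 3: A 27, B 17. A has a majority.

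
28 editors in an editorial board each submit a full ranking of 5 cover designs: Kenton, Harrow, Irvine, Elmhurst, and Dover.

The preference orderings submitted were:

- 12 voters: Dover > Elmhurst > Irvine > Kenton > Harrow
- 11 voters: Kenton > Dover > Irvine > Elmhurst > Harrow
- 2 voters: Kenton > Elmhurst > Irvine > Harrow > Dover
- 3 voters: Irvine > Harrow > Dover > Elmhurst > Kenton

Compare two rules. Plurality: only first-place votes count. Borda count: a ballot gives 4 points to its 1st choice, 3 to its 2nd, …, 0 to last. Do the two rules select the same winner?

No

Plurality first-place counts: Kenton 13, Harrow 0, Irvine 3, Elmhurst 0, Dover 12 → Kenton.
Borda totals: Kenton 64, Harrow 11, Irvine 62, Elmhurst 56, Dover 87 → Dover.
The two rules disagree: plurality picks Kenton, Borda picks Dover.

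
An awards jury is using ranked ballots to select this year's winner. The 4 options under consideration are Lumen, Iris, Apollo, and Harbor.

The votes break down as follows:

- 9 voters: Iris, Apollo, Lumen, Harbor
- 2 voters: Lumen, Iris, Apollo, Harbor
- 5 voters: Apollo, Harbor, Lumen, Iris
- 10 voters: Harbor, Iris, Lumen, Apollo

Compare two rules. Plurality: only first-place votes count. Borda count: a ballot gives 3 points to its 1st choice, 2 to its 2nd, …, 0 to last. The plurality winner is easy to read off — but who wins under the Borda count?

Iris

Plurality first-place counts: Lumen 2, Iris 9, Apollo 5, Harbor 10 → Harbor.
Borda totals: Lumen 30, Iris 51, Apollo 35, Harbor 40 → Iris.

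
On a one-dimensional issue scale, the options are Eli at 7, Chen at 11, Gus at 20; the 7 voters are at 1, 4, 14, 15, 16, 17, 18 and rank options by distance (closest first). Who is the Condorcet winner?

Chen

With single-peaked preferences on a line, the Condorcet winner is the candidate closest to the median voter.
The median voter (position 15) is closest to Chen at 11.
Check: Chen vs Gus — voters closer to Chen: 4 of 7.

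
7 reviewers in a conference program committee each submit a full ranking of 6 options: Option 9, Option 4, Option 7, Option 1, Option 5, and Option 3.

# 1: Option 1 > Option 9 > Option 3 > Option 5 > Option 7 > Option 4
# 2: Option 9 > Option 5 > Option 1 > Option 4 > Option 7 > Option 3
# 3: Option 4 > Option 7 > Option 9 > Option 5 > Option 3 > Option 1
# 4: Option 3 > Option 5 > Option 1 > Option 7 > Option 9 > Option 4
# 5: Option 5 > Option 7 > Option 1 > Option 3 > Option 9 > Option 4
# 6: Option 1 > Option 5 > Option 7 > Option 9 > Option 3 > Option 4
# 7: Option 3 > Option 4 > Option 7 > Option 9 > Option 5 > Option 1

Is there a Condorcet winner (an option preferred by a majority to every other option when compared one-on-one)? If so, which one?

Head-to-head results (7 voters total):
Option 9 vs Option 4: Option 9 wins 5–2.
Option 9 vs Option 7: Option 7 wins 5–2.
Option 9 vs Option 1: Option 1 wins 4–3.
Option 9 vs Option 5: Option 9 wins 4–3.
Option 9 vs Option 3: Option 9 wins 4–3.
Option 4 vs Option 7: Option 7 wins 4–3.
Option 4 vs Option 1: Option 1 wins 5–2.
Option 4 vs Option 5: Option 5 wins 5–2.
Option 4 vs Option 3: Option 3 wins 5–2.
Option 7 vs Option 1: Option 1 wins 4–3.
Option 7 vs Option 5: Option 5 wins 5–2.
Option 7 vs Option 3: Option 7 wins 4–3.
Option 1 vs Option 5: Option 5 wins 5–2.
Option 1 vs Option 3: Option 1 wins 4–3.
Option 5 vs Option 3: Option 5 wins 4–3.
No candidate beats all others: Option 9 beats Option 5 beats Option 7 beats Option 9, a majority cycle.

No Condorcet winner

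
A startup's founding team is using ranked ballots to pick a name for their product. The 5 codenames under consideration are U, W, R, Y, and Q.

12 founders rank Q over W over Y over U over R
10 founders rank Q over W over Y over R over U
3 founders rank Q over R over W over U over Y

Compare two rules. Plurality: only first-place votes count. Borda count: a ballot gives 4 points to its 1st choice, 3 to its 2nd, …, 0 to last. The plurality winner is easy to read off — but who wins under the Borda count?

Plurality first-place counts: U 0, W 0, R 0, Y 0, Q 25 → Q.
Borda totals: U 15, W 72, R 19, Y 44, Q 100 → Q.

Q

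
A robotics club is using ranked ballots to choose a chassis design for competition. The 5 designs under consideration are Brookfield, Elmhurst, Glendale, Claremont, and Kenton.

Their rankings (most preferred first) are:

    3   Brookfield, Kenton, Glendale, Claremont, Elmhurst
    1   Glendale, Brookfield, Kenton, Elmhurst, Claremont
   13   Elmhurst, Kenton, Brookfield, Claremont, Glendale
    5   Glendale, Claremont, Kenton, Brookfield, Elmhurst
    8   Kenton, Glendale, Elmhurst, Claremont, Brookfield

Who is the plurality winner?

Elmhurst

First-place vote totals:
  Brookfield: 3
  Elmhurst: 13
  Glendale: 6
  Claremont: 0
  Kenton: 8
Elmhurst has the most first-place votes.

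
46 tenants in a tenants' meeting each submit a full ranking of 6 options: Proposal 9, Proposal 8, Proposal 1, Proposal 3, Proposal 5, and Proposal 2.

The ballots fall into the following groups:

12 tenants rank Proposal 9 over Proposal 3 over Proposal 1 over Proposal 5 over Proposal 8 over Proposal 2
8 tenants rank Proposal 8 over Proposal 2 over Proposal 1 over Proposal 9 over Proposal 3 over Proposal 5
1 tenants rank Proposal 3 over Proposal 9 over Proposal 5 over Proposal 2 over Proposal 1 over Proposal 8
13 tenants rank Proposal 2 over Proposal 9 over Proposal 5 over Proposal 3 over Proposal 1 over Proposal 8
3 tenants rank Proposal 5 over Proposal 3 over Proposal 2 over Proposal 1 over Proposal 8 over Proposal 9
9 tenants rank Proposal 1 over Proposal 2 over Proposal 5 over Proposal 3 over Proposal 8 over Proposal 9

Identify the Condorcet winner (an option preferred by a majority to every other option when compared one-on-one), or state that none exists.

Head-to-head results (46 voters total):
Proposal 9 vs Proposal 8: Proposal 9 wins 26–20.
Proposal 9 vs Proposal 1: Proposal 9 wins 26–20.
Proposal 9 vs Proposal 3: Proposal 9 wins 33–13.
Proposal 9 vs Proposal 5: Proposal 9 wins 34–12.
Proposal 9 vs Proposal 2: Proposal 2 wins 33–13.
Proposal 8 vs Proposal 1: Proposal 1 wins 38–8.
Proposal 8 vs Proposal 3: Proposal 3 wins 38–8.
Proposal 8 vs Proposal 5: Proposal 5 wins 38–8.
Proposal 8 vs Proposal 2: Proposal 2 wins 26–20.
Proposal 1 vs Proposal 3: Proposal 3 wins 29–17.
Proposal 1 vs Proposal 5: Proposal 1 wins 29–17.
Proposal 1 vs Proposal 2: Proposal 2 wins 25–21.
Proposal 3 vs Proposal 5: Proposal 5 wins 25–21.
Proposal 3 vs Proposal 2: Proposal 2 wins 30–16.
Proposal 5 vs Proposal 2: Proposal 2 wins 30–16.
Proposal 2 beats each rival — Proposal 9 (33–13), Proposal 8 (26–20), Proposal 1 (25–21), Proposal 3 (30–16), Proposal 5 (30–16) — so Proposal 2 is the Condorcet winner.

Proposal 2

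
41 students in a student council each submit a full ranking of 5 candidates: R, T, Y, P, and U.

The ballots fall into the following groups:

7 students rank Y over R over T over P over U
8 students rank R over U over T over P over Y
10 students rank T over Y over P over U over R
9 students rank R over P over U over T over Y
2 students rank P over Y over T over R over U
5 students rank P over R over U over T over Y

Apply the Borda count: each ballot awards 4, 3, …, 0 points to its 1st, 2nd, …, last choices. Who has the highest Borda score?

Borda scores:
  R: 7·3 + 8·4 + 10·0 + 9·4 + 2·1 + 5·3 = 106
  T: 7·2 + 8·2 + 10·4 + 9·1 + 2·2 + 5·1 = 88
  Y: 7·4 + 8·0 + 10·3 + 9·0 + 2·3 + 5·0 = 64
  P: 7·1 + 8·1 + 10·2 + 9·3 + 2·4 + 5·4 = 90
  U: 7·0 + 8·3 + 10·1 + 9·2 + 2·0 + 5·2 = 62
R has the highest total.

R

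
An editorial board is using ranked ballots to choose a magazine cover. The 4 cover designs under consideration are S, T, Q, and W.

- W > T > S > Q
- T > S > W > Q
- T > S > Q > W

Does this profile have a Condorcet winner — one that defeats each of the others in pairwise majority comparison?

Yes

Head-to-head results (3 voters total):
S vs T: T wins 3–0.
S vs Q: S wins 3–0.
S vs W: S wins 2–1.
T vs Q: T wins 3–0.
T vs W: T wins 2–1.
Q vs W: W wins 2–1.
T beats each rival — S (3–0), Q (3–0), W (2–1) — so T is the Condorcet winner.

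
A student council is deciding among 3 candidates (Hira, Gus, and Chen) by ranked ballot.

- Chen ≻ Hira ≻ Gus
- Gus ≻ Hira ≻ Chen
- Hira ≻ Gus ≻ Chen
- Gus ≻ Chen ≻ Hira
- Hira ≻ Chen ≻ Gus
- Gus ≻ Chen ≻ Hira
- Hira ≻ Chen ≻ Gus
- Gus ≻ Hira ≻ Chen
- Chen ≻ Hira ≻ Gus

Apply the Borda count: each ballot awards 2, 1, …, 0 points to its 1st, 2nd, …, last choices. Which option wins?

Hira

Borda scores:
  Hira: 1 + 1 + 2 + 0 + 2 + 0 + 2 + 1 + 1 = 10
  Gus: 0 + 2 + 1 + 2 + 0 + 2 + 0 + 2 + 0 = 9
  Chen: 2 + 0 + 0 + 1 + 1 + 1 + 1 + 0 + 2 = 8
Hira has the highest total.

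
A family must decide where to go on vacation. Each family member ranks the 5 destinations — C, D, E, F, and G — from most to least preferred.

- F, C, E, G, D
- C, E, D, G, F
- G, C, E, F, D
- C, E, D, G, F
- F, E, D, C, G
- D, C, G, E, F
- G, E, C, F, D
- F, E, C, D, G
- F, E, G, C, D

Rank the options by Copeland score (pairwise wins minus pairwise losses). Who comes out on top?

C

Pairwise results:
  C vs D: C wins 7–2.
  C vs E: C wins 5–4.
  C vs F: C wins 5–4.
  C vs G: C wins 6–3.
  D vs E: E wins 8–1.
  D vs F: F wins 6–3.
  D vs G: D wins 5–4.
  E vs F: E wins 5–4.
  E vs G: E wins 6–3.
  F vs G: G wins 5–4.
Copeland scores (wins − losses):
  C: 4 − 0 = 4
  D: 1 − 3 = -2
  E: 3 − 1 = 2
  F: 1 − 3 = -2
  G: 1 − 3 = -2
C has the best Copeland score.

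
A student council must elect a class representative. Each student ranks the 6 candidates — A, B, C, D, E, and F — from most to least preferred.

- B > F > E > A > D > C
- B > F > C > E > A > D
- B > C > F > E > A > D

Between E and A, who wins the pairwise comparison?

Ballots ranking E above A: 3.
Ballots ranking A above E: 0.
E wins the head-to-head, 3–0.

E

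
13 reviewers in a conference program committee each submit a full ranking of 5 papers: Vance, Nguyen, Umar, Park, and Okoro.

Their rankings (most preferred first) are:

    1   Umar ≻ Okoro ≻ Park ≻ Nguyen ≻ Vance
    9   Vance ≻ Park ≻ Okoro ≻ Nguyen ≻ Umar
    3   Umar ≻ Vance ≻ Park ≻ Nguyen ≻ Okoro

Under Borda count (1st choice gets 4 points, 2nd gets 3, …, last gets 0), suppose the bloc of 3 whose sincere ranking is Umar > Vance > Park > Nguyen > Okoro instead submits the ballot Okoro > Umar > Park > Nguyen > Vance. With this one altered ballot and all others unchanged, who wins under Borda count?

Borda totals with the altered ballot: Vance 36, Nguyen 13, Umar 13, Park 35, Okoro 33.
The winner is unchanged: still Vance.

Vance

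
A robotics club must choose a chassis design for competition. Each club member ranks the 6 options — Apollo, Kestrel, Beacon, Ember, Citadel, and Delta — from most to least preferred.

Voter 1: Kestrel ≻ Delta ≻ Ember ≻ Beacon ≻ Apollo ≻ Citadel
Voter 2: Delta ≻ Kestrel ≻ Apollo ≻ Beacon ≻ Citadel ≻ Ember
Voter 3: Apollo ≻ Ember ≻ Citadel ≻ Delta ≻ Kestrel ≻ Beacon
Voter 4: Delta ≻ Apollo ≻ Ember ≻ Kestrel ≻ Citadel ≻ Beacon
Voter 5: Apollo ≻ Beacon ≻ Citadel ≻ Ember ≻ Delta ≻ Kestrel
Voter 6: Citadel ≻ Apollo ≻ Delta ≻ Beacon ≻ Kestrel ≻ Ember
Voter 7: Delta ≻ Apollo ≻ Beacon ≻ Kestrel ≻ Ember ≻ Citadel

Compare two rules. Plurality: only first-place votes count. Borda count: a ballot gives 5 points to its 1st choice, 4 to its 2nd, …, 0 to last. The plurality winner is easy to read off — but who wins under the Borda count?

Apollo

Plurality first-place counts: Apollo 2, Kestrel 1, Beacon 0, Ember 0, Citadel 1, Delta 3 → Delta.
Borda totals: Apollo 26, Kestrel 15, Beacon 13, Ember 13, Citadel 13, Delta 25 → Apollo.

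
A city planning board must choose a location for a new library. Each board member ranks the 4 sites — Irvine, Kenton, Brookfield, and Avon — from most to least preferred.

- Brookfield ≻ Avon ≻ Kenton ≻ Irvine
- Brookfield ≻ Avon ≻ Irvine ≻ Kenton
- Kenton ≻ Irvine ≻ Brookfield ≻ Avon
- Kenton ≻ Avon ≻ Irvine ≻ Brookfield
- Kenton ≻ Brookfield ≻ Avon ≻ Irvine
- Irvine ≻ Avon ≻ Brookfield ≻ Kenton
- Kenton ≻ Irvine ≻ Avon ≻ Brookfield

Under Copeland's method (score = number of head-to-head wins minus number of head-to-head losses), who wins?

Kenton

Pairwise results:
  Irvine vs Kenton: Kenton wins 5–2.
  Irvine vs Brookfield: Irvine wins 4–3.
  Irvine vs Avon: Avon wins 4–3.
  Kenton vs Brookfield: Kenton wins 4–3.
  Kenton vs Avon: Kenton wins 4–3.
  Brookfield vs Avon: Brookfield wins 4–3.
Copeland scores (wins − losses):
  Irvine: 1 − 2 = -1
  Kenton: 3 − 0 = 3
  Brookfield: 1 − 2 = -1
  Avon: 1 − 2 = -1
Kenton has the best Copeland score.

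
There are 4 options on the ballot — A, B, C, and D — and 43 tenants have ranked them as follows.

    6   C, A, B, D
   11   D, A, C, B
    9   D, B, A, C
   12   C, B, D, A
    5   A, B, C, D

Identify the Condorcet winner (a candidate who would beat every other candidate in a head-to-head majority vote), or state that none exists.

None — there is no Condorcet winner

Head-to-head results (43 voters total):
A vs B: A wins 22–21.
A vs C: A wins 25–18.
A vs D: D wins 32–11.
B vs C: C wins 29–14.
B vs D: B wins 23–20.
C vs D: C wins 23–20.
No candidate beats all others: A beats B beats D beats A, a majority cycle.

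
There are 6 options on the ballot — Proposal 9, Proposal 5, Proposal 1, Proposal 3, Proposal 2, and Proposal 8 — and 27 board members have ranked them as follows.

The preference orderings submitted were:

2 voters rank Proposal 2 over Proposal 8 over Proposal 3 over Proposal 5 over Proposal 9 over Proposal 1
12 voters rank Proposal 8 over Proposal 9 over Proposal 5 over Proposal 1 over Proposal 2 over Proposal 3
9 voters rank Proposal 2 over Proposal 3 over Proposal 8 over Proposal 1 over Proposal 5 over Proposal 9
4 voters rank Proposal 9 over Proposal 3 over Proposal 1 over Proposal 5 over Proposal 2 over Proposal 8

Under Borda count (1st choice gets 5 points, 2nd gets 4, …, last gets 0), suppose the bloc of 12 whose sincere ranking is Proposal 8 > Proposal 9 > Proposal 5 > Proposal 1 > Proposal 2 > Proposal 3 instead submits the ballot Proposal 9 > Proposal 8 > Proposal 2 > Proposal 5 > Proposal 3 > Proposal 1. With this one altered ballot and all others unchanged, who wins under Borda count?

Proposal 2

Borda totals with the altered ballot: Proposal 9 82, Proposal 5 45, Proposal 1 30, Proposal 3 70, Proposal 2 95, Proposal 8 83.
The switch changes the winner from Proposal 8 to Proposal 2.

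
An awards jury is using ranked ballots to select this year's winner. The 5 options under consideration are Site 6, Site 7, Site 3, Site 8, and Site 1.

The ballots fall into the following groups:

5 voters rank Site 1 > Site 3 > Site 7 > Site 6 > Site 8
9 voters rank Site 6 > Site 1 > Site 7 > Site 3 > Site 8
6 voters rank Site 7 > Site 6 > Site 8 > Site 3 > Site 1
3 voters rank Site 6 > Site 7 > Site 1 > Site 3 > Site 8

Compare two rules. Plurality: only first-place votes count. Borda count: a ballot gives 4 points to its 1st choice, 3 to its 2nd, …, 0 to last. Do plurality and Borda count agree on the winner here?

Plurality first-place counts: Site 6 12, Site 7 6, Site 3 0, Site 8 0, Site 1 5 → Site 6.
Borda totals: Site 6 71, Site 7 61, Site 3 33, Site 8 12, Site 1 53 → Site 6.
The two rules agree on Site 6.

Yes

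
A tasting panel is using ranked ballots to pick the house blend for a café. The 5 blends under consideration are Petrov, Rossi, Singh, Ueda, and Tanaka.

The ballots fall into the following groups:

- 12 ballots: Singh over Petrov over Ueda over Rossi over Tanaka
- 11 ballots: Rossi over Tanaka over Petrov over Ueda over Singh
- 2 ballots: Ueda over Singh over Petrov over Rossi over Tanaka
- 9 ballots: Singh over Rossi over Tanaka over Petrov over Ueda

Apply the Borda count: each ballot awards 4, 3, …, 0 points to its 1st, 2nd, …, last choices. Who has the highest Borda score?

Singh

Borda scores:
  Petrov: 12·3 + 11·2 + 2·2 + 9·1 = 71
  Rossi: 12·1 + 11·4 + 2·1 + 9·3 = 85
  Singh: 12·4 + 11·0 + 2·3 + 9·4 = 90
  Ueda: 12·2 + 11·1 + 2·4 + 9·0 = 43
  Tanaka: 12·0 + 11·3 + 2·0 + 9·2 = 51
Singh has the highest total.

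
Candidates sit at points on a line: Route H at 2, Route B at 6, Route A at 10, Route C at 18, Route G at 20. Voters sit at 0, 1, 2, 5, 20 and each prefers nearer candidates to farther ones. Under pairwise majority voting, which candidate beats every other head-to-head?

Route H

With single-peaked preferences on a line, the Condorcet winner is the candidate closest to the median voter.
The median voter (position 2) is closest to Route H at 2.
Check: Route H vs Route G — voters closer to Route H: 4 of 5.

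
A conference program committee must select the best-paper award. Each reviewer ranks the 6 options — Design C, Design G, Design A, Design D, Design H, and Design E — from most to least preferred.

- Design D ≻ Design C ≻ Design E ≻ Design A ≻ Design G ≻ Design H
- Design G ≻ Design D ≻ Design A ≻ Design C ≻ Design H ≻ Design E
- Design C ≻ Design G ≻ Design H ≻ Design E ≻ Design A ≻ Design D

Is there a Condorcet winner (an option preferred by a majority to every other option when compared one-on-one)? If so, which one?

None — there is no Condorcet winner

Head-to-head results (3 voters total):
Design C vs Design G: Design C wins 2–1.
Design C vs Design A: Design C wins 2–1.
Design C vs Design D: Design D wins 2–1.
Design C vs Design H: Design C wins 3–0.
Design C vs Design E: Design C wins 3–0.
Design G vs Design A: Design G wins 2–1.
Design G vs Design D: Design G wins 2–1.
Design G vs Design H: Design G wins 3–0.
Design G vs Design E: Design G wins 2–1.
Design A vs Design D: Design D wins 2–1.
Design A vs Design H: Design A wins 2–1.
Design A vs Design E: Design E wins 2–1.
Design D vs Design H: Design D wins 2–1.
Design D vs Design E: Design D wins 2–1.
Design H vs Design E: Design H wins 2–1.
No candidate beats all others: Design C beats Design G beats Design D beats Design C, a majority cycle.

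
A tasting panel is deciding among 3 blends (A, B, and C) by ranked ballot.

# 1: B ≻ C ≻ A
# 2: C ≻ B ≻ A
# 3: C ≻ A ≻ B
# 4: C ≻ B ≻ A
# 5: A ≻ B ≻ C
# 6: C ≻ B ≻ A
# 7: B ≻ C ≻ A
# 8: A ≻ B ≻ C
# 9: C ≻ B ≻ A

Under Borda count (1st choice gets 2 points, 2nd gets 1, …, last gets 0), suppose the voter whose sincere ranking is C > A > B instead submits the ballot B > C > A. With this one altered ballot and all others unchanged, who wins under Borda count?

Borda totals with the altered ballot: A 4, B 12, C 11.
The switch changes the winner from C to B.

B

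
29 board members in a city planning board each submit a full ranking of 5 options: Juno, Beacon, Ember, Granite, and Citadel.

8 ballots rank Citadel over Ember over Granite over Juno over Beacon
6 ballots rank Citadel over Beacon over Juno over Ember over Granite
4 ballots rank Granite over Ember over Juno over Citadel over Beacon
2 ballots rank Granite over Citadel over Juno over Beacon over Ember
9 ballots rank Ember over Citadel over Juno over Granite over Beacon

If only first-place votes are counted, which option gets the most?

First-place vote totals:
  Juno: 0
  Beacon: 0
  Ember: 9
  Granite: 6
  Citadel: 14
Citadel has the most first-place votes.

Citadel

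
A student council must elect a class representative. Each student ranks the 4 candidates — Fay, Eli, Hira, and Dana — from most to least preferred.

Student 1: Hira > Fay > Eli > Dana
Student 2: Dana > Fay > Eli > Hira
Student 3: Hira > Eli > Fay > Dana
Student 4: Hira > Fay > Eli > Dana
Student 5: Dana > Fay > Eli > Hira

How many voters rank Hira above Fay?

Ballots ranking Hira above Fay: 3.
Ballots ranking Fay above Hira: 2.
So 3 of 5 voters prefer Hira to Fay.

3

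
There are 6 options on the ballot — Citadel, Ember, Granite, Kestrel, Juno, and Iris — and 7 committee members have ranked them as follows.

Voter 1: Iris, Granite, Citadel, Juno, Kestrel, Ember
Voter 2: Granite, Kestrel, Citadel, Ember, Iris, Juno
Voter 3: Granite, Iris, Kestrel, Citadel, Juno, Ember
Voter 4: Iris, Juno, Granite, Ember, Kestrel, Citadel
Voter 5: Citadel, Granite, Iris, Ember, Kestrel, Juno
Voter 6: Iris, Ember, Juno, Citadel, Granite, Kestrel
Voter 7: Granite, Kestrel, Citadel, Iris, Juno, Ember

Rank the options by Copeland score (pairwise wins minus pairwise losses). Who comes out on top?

Pairwise results:
  Citadel vs Ember: Citadel wins 5–2.
  Citadel vs Granite: Granite wins 5–2.
  Citadel vs Kestrel: Kestrel wins 4–3.
  Citadel vs Juno: Citadel wins 5–2.
  Citadel vs Iris: Iris wins 4–3.
  Ember vs Granite: Granite wins 6–1.
  Ember vs Kestrel: Kestrel wins 4–3.
  Ember vs Juno: Juno wins 4–3.
  Ember vs Iris: Iris wins 6–1.
  Granite vs Kestrel: Granite wins 7–0.
  Granite vs Juno: Granite wins 5–2.
  Granite vs Iris: Granite wins 4–3.
  Kestrel vs Juno: Kestrel wins 4–3.
  Kestrel vs Iris: Iris wins 5–2.
  Juno vs Iris: Iris wins 7–0.
Copeland scores (wins − losses):
  Citadel: 2 − 3 = -1
  Ember: 0 − 5 = -5
  Granite: 5 − 0 = 5
  Kestrel: 3 − 2 = 1
  Juno: 1 − 4 = -3
  Iris: 4 − 1 = 3
Granite has the best Copeland score.

Granite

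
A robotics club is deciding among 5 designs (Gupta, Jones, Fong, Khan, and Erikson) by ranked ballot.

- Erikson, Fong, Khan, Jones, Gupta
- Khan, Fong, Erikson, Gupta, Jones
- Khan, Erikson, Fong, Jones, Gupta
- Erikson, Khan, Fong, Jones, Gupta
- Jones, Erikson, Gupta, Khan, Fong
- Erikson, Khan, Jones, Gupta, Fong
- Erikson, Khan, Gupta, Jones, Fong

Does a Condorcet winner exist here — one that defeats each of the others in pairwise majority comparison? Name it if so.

Erikson

Head-to-head results (7 voters total):
Gupta vs Jones: Jones wins 5–2.
Gupta vs Fong: Fong wins 4–3.
Gupta vs Khan: Khan wins 6–1.
Gupta vs Erikson: Erikson wins 7–0.
Jones vs Fong: Fong wins 4–3.
Jones vs Khan: Khan wins 6–1.
Jones vs Erikson: Erikson wins 6–1.
Fong vs Khan: Khan wins 6–1.
Fong vs Erikson: Erikson wins 6–1.
Khan vs Erikson: Erikson wins 5–2.
Erikson beats each rival — Gupta (7–0), Jones (6–1), Fong (6–1), Khan (5–2) — so Erikson is the Condorcet winner.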